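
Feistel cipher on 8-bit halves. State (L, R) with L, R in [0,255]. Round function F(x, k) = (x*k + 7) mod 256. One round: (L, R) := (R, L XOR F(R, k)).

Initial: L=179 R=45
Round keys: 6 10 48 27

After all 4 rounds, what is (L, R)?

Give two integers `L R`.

Round 1 (k=6): L=45 R=166
Round 2 (k=10): L=166 R=174
Round 3 (k=48): L=174 R=1
Round 4 (k=27): L=1 R=140

Answer: 1 140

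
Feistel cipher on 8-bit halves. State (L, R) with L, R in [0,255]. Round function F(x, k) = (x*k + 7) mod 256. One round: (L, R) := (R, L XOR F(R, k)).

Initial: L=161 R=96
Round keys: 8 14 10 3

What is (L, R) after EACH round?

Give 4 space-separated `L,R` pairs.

Round 1 (k=8): L=96 R=166
Round 2 (k=14): L=166 R=123
Round 3 (k=10): L=123 R=115
Round 4 (k=3): L=115 R=27

Answer: 96,166 166,123 123,115 115,27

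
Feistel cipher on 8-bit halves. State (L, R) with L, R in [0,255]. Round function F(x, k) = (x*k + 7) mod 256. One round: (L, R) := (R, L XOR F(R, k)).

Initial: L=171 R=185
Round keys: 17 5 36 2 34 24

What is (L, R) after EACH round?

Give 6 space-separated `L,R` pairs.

Round 1 (k=17): L=185 R=251
Round 2 (k=5): L=251 R=87
Round 3 (k=36): L=87 R=184
Round 4 (k=2): L=184 R=32
Round 5 (k=34): L=32 R=255
Round 6 (k=24): L=255 R=207

Answer: 185,251 251,87 87,184 184,32 32,255 255,207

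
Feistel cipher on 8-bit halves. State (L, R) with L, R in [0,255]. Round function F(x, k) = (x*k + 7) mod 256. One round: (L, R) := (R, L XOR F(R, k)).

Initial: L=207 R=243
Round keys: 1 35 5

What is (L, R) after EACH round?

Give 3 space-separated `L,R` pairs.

Answer: 243,53 53,181 181,165

Derivation:
Round 1 (k=1): L=243 R=53
Round 2 (k=35): L=53 R=181
Round 3 (k=5): L=181 R=165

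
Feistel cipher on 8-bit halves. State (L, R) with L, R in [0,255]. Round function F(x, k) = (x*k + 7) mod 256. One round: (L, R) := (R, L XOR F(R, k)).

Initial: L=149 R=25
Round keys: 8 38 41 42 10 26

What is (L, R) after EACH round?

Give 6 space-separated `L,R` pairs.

Answer: 25,90 90,122 122,203 203,47 47,22 22,108

Derivation:
Round 1 (k=8): L=25 R=90
Round 2 (k=38): L=90 R=122
Round 3 (k=41): L=122 R=203
Round 4 (k=42): L=203 R=47
Round 5 (k=10): L=47 R=22
Round 6 (k=26): L=22 R=108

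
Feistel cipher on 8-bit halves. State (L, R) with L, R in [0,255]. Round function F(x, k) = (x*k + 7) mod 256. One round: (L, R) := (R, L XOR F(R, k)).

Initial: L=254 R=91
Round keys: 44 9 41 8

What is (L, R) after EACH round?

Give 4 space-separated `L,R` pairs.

Round 1 (k=44): L=91 R=85
Round 2 (k=9): L=85 R=95
Round 3 (k=41): L=95 R=107
Round 4 (k=8): L=107 R=0

Answer: 91,85 85,95 95,107 107,0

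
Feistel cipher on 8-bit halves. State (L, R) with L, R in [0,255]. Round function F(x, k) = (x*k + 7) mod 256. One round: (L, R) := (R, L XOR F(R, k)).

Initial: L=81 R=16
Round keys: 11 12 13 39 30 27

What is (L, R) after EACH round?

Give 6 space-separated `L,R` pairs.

Round 1 (k=11): L=16 R=230
Round 2 (k=12): L=230 R=223
Round 3 (k=13): L=223 R=188
Round 4 (k=39): L=188 R=116
Round 5 (k=30): L=116 R=35
Round 6 (k=27): L=35 R=204

Answer: 16,230 230,223 223,188 188,116 116,35 35,204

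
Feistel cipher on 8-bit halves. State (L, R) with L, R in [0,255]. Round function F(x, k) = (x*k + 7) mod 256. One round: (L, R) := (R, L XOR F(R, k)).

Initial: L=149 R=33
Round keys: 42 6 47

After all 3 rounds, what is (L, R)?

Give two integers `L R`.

Answer: 126 205

Derivation:
Round 1 (k=42): L=33 R=228
Round 2 (k=6): L=228 R=126
Round 3 (k=47): L=126 R=205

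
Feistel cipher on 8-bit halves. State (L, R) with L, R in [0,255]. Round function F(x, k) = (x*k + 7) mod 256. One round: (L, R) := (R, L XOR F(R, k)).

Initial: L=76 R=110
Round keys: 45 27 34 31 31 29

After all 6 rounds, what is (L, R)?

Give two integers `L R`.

Round 1 (k=45): L=110 R=17
Round 2 (k=27): L=17 R=188
Round 3 (k=34): L=188 R=238
Round 4 (k=31): L=238 R=101
Round 5 (k=31): L=101 R=172
Round 6 (k=29): L=172 R=230

Answer: 172 230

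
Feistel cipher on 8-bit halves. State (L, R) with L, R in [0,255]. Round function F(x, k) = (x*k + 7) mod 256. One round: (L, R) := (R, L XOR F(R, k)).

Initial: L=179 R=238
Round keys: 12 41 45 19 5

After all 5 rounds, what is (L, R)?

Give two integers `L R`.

Round 1 (k=12): L=238 R=156
Round 2 (k=41): L=156 R=237
Round 3 (k=45): L=237 R=44
Round 4 (k=19): L=44 R=166
Round 5 (k=5): L=166 R=105

Answer: 166 105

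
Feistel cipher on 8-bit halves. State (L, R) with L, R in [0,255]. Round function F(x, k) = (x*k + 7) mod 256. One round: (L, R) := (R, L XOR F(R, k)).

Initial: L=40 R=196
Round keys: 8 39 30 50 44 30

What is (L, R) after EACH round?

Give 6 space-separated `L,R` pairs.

Answer: 196,15 15,148 148,80 80,51 51,155 155,2

Derivation:
Round 1 (k=8): L=196 R=15
Round 2 (k=39): L=15 R=148
Round 3 (k=30): L=148 R=80
Round 4 (k=50): L=80 R=51
Round 5 (k=44): L=51 R=155
Round 6 (k=30): L=155 R=2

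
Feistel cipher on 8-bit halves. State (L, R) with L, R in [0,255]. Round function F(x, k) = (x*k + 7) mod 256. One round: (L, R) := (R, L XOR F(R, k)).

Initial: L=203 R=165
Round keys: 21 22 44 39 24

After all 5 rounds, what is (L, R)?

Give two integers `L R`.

Answer: 167 163

Derivation:
Round 1 (k=21): L=165 R=91
Round 2 (k=22): L=91 R=124
Round 3 (k=44): L=124 R=12
Round 4 (k=39): L=12 R=167
Round 5 (k=24): L=167 R=163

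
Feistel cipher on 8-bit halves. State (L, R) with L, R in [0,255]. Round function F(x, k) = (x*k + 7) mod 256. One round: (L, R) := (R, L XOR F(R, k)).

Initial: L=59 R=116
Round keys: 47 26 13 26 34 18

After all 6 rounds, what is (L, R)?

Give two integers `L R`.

Answer: 225 89

Derivation:
Round 1 (k=47): L=116 R=104
Round 2 (k=26): L=104 R=227
Round 3 (k=13): L=227 R=230
Round 4 (k=26): L=230 R=128
Round 5 (k=34): L=128 R=225
Round 6 (k=18): L=225 R=89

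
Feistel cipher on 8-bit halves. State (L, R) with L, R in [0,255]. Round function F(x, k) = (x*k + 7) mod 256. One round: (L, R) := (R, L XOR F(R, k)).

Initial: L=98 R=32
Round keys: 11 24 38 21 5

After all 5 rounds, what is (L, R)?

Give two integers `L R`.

Answer: 164 31

Derivation:
Round 1 (k=11): L=32 R=5
Round 2 (k=24): L=5 R=95
Round 3 (k=38): L=95 R=36
Round 4 (k=21): L=36 R=164
Round 5 (k=5): L=164 R=31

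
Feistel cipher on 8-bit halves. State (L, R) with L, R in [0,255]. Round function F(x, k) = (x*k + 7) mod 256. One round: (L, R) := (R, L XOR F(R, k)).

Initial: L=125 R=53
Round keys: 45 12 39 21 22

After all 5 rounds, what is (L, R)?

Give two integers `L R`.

Answer: 141 129

Derivation:
Round 1 (k=45): L=53 R=37
Round 2 (k=12): L=37 R=246
Round 3 (k=39): L=246 R=164
Round 4 (k=21): L=164 R=141
Round 5 (k=22): L=141 R=129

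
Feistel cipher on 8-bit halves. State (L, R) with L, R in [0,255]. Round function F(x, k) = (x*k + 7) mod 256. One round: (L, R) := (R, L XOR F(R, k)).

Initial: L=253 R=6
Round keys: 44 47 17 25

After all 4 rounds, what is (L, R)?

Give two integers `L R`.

Round 1 (k=44): L=6 R=242
Round 2 (k=47): L=242 R=115
Round 3 (k=17): L=115 R=88
Round 4 (k=25): L=88 R=236

Answer: 88 236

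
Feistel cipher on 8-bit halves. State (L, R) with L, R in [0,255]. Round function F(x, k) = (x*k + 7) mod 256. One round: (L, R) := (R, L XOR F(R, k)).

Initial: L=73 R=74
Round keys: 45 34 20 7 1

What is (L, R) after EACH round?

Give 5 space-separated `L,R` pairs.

Answer: 74,64 64,205 205,75 75,217 217,171

Derivation:
Round 1 (k=45): L=74 R=64
Round 2 (k=34): L=64 R=205
Round 3 (k=20): L=205 R=75
Round 4 (k=7): L=75 R=217
Round 5 (k=1): L=217 R=171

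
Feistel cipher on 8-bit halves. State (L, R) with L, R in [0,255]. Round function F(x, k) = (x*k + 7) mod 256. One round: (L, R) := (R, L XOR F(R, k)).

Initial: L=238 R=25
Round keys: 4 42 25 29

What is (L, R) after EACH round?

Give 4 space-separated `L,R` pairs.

Answer: 25,133 133,192 192,66 66,65

Derivation:
Round 1 (k=4): L=25 R=133
Round 2 (k=42): L=133 R=192
Round 3 (k=25): L=192 R=66
Round 4 (k=29): L=66 R=65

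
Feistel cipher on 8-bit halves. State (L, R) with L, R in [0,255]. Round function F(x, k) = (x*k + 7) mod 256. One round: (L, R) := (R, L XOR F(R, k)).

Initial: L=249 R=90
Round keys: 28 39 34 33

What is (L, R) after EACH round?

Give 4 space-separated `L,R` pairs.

Round 1 (k=28): L=90 R=38
Round 2 (k=39): L=38 R=139
Round 3 (k=34): L=139 R=91
Round 4 (k=33): L=91 R=73

Answer: 90,38 38,139 139,91 91,73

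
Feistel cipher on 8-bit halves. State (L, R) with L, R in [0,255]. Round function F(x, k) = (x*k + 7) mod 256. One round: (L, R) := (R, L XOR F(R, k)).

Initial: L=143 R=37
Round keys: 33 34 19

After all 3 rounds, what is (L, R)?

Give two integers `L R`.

Answer: 200 156

Derivation:
Round 1 (k=33): L=37 R=67
Round 2 (k=34): L=67 R=200
Round 3 (k=19): L=200 R=156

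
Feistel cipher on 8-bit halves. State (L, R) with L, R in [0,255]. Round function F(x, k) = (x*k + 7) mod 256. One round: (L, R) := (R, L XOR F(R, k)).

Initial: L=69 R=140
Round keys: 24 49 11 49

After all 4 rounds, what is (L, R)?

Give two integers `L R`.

Round 1 (k=24): L=140 R=98
Round 2 (k=49): L=98 R=69
Round 3 (k=11): L=69 R=156
Round 4 (k=49): L=156 R=166

Answer: 156 166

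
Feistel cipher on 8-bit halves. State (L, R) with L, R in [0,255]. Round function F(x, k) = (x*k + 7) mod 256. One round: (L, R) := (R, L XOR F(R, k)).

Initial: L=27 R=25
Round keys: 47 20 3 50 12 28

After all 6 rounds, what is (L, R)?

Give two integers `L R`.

Answer: 155 190

Derivation:
Round 1 (k=47): L=25 R=133
Round 2 (k=20): L=133 R=114
Round 3 (k=3): L=114 R=216
Round 4 (k=50): L=216 R=69
Round 5 (k=12): L=69 R=155
Round 6 (k=28): L=155 R=190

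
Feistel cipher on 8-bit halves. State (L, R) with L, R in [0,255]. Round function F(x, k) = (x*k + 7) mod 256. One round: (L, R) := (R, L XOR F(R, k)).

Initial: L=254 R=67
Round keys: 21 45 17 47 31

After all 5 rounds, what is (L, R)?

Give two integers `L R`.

Answer: 224 124

Derivation:
Round 1 (k=21): L=67 R=120
Round 2 (k=45): L=120 R=92
Round 3 (k=17): L=92 R=91
Round 4 (k=47): L=91 R=224
Round 5 (k=31): L=224 R=124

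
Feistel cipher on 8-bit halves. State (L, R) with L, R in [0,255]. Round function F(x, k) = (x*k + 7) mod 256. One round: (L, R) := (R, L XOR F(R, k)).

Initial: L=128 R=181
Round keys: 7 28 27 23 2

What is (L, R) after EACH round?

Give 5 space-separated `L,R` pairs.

Round 1 (k=7): L=181 R=122
Round 2 (k=28): L=122 R=234
Round 3 (k=27): L=234 R=207
Round 4 (k=23): L=207 R=74
Round 5 (k=2): L=74 R=84

Answer: 181,122 122,234 234,207 207,74 74,84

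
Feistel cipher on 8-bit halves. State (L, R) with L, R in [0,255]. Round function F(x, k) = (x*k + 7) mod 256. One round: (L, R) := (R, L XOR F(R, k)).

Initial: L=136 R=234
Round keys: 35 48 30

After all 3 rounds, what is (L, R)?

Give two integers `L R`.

Round 1 (k=35): L=234 R=141
Round 2 (k=48): L=141 R=157
Round 3 (k=30): L=157 R=224

Answer: 157 224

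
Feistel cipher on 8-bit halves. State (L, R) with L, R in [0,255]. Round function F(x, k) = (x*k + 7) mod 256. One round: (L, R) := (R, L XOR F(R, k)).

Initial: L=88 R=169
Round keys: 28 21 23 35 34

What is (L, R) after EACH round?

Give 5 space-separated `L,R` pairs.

Round 1 (k=28): L=169 R=219
Round 2 (k=21): L=219 R=87
Round 3 (k=23): L=87 R=3
Round 4 (k=35): L=3 R=39
Round 5 (k=34): L=39 R=54

Answer: 169,219 219,87 87,3 3,39 39,54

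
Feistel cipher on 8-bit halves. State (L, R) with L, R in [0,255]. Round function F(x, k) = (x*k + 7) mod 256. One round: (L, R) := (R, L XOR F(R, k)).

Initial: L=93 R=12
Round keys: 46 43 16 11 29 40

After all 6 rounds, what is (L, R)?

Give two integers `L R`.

Answer: 15 32

Derivation:
Round 1 (k=46): L=12 R=114
Round 2 (k=43): L=114 R=33
Round 3 (k=16): L=33 R=101
Round 4 (k=11): L=101 R=127
Round 5 (k=29): L=127 R=15
Round 6 (k=40): L=15 R=32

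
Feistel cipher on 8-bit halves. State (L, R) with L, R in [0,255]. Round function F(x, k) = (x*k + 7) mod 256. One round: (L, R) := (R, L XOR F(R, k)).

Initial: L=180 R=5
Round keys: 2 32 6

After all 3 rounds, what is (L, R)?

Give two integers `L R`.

Answer: 162 118

Derivation:
Round 1 (k=2): L=5 R=165
Round 2 (k=32): L=165 R=162
Round 3 (k=6): L=162 R=118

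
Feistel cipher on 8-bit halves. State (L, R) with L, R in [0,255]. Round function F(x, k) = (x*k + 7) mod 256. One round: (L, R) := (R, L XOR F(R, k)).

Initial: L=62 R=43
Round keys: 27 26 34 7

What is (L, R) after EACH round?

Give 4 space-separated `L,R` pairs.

Round 1 (k=27): L=43 R=174
Round 2 (k=26): L=174 R=152
Round 3 (k=34): L=152 R=153
Round 4 (k=7): L=153 R=174

Answer: 43,174 174,152 152,153 153,174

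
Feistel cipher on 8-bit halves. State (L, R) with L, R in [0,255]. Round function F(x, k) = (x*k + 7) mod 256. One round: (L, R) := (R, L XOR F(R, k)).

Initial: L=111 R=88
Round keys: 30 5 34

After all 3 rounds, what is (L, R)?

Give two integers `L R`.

Answer: 71 77

Derivation:
Round 1 (k=30): L=88 R=56
Round 2 (k=5): L=56 R=71
Round 3 (k=34): L=71 R=77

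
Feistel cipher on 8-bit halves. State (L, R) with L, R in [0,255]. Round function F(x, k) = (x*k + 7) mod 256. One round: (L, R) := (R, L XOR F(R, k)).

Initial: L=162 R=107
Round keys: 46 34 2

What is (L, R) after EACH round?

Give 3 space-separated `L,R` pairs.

Round 1 (k=46): L=107 R=227
Round 2 (k=34): L=227 R=70
Round 3 (k=2): L=70 R=112

Answer: 107,227 227,70 70,112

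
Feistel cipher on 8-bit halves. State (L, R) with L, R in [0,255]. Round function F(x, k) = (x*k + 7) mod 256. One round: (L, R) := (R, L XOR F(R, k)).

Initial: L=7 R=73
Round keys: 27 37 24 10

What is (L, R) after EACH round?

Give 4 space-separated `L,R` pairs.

Round 1 (k=27): L=73 R=189
Round 2 (k=37): L=189 R=17
Round 3 (k=24): L=17 R=34
Round 4 (k=10): L=34 R=74

Answer: 73,189 189,17 17,34 34,74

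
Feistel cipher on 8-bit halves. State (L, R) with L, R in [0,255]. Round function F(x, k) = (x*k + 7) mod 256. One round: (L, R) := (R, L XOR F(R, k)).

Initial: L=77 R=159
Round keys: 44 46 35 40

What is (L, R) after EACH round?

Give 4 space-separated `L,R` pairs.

Round 1 (k=44): L=159 R=22
Round 2 (k=46): L=22 R=100
Round 3 (k=35): L=100 R=165
Round 4 (k=40): L=165 R=171

Answer: 159,22 22,100 100,165 165,171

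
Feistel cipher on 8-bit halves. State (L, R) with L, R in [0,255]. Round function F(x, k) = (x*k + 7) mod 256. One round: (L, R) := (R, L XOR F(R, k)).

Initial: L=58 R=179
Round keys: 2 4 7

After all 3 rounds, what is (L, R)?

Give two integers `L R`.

Answer: 208 224

Derivation:
Round 1 (k=2): L=179 R=87
Round 2 (k=4): L=87 R=208
Round 3 (k=7): L=208 R=224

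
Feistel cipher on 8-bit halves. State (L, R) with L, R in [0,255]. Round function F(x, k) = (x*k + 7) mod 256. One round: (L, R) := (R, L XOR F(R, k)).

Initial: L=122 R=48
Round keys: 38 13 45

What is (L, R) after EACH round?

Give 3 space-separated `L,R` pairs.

Round 1 (k=38): L=48 R=93
Round 2 (k=13): L=93 R=240
Round 3 (k=45): L=240 R=106

Answer: 48,93 93,240 240,106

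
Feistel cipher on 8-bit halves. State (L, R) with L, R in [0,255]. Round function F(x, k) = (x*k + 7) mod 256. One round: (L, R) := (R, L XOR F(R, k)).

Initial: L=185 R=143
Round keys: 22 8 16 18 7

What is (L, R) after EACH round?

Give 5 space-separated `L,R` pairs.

Round 1 (k=22): L=143 R=232
Round 2 (k=8): L=232 R=200
Round 3 (k=16): L=200 R=111
Round 4 (k=18): L=111 R=29
Round 5 (k=7): L=29 R=189

Answer: 143,232 232,200 200,111 111,29 29,189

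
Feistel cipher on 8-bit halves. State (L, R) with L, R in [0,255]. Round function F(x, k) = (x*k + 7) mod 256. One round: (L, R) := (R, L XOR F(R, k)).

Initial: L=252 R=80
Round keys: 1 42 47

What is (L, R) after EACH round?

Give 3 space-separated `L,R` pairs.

Answer: 80,171 171,69 69,25

Derivation:
Round 1 (k=1): L=80 R=171
Round 2 (k=42): L=171 R=69
Round 3 (k=47): L=69 R=25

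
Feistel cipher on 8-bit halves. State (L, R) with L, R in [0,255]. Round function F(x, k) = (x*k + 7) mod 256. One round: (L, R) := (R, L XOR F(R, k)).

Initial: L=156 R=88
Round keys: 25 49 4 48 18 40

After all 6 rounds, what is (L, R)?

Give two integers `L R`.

Answer: 109 138

Derivation:
Round 1 (k=25): L=88 R=3
Round 2 (k=49): L=3 R=194
Round 3 (k=4): L=194 R=12
Round 4 (k=48): L=12 R=133
Round 5 (k=18): L=133 R=109
Round 6 (k=40): L=109 R=138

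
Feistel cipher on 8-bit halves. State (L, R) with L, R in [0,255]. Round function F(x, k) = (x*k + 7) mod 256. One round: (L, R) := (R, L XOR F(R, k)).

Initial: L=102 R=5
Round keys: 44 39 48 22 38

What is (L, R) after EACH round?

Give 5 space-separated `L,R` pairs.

Answer: 5,133 133,79 79,82 82,92 92,253

Derivation:
Round 1 (k=44): L=5 R=133
Round 2 (k=39): L=133 R=79
Round 3 (k=48): L=79 R=82
Round 4 (k=22): L=82 R=92
Round 5 (k=38): L=92 R=253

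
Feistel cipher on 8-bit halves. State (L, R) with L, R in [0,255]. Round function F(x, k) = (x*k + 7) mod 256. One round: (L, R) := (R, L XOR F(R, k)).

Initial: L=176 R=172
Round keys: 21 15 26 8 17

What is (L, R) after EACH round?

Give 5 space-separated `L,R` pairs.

Answer: 172,147 147,8 8,68 68,47 47,98

Derivation:
Round 1 (k=21): L=172 R=147
Round 2 (k=15): L=147 R=8
Round 3 (k=26): L=8 R=68
Round 4 (k=8): L=68 R=47
Round 5 (k=17): L=47 R=98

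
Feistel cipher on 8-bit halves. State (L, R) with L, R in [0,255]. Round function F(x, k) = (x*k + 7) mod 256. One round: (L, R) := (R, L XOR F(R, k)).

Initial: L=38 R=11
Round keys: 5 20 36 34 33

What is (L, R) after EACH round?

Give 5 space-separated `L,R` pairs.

Answer: 11,24 24,236 236,47 47,169 169,255

Derivation:
Round 1 (k=5): L=11 R=24
Round 2 (k=20): L=24 R=236
Round 3 (k=36): L=236 R=47
Round 4 (k=34): L=47 R=169
Round 5 (k=33): L=169 R=255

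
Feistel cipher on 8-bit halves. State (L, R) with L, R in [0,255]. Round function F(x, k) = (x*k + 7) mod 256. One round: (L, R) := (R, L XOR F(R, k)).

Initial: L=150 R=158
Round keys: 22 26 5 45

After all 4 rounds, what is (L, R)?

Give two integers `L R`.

Answer: 231 101

Derivation:
Round 1 (k=22): L=158 R=13
Round 2 (k=26): L=13 R=199
Round 3 (k=5): L=199 R=231
Round 4 (k=45): L=231 R=101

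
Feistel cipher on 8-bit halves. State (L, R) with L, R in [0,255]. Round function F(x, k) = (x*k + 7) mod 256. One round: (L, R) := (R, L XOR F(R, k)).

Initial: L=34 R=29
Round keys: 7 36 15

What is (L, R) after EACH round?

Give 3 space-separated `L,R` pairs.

Round 1 (k=7): L=29 R=240
Round 2 (k=36): L=240 R=218
Round 3 (k=15): L=218 R=61

Answer: 29,240 240,218 218,61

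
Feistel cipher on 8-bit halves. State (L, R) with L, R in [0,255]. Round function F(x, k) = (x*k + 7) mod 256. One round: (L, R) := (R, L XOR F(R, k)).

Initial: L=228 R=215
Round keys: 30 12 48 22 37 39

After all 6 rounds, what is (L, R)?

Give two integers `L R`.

Answer: 160 144

Derivation:
Round 1 (k=30): L=215 R=221
Round 2 (k=12): L=221 R=180
Round 3 (k=48): L=180 R=26
Round 4 (k=22): L=26 R=247
Round 5 (k=37): L=247 R=160
Round 6 (k=39): L=160 R=144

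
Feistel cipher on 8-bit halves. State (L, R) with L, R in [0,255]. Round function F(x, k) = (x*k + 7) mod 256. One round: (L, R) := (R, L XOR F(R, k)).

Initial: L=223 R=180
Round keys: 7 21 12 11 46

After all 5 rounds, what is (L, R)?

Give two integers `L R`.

Round 1 (k=7): L=180 R=44
Round 2 (k=21): L=44 R=23
Round 3 (k=12): L=23 R=55
Round 4 (k=11): L=55 R=115
Round 5 (k=46): L=115 R=134

Answer: 115 134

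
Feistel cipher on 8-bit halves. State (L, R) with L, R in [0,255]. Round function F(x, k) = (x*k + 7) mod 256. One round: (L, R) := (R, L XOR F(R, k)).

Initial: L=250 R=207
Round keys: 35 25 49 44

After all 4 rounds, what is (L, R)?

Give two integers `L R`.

Round 1 (k=35): L=207 R=174
Round 2 (k=25): L=174 R=202
Round 3 (k=49): L=202 R=31
Round 4 (k=44): L=31 R=145

Answer: 31 145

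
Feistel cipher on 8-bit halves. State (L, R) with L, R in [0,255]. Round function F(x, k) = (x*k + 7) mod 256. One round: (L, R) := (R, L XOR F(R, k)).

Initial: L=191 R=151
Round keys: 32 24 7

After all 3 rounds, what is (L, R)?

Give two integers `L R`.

Round 1 (k=32): L=151 R=88
Round 2 (k=24): L=88 R=208
Round 3 (k=7): L=208 R=239

Answer: 208 239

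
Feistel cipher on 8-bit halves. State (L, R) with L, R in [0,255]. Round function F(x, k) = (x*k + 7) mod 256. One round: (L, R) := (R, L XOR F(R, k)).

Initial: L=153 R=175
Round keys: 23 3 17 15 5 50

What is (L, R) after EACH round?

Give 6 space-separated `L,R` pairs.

Round 1 (k=23): L=175 R=89
Round 2 (k=3): L=89 R=189
Round 3 (k=17): L=189 R=205
Round 4 (k=15): L=205 R=183
Round 5 (k=5): L=183 R=87
Round 6 (k=50): L=87 R=178

Answer: 175,89 89,189 189,205 205,183 183,87 87,178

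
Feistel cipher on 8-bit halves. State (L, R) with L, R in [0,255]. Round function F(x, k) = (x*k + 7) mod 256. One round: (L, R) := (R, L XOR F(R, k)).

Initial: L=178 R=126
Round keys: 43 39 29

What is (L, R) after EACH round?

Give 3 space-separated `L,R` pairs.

Answer: 126,131 131,130 130,66

Derivation:
Round 1 (k=43): L=126 R=131
Round 2 (k=39): L=131 R=130
Round 3 (k=29): L=130 R=66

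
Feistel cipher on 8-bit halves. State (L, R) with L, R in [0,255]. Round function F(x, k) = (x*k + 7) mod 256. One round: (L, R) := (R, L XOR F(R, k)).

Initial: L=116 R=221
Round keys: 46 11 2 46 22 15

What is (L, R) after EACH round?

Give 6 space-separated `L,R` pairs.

Answer: 221,201 201,119 119,60 60,184 184,235 235,116

Derivation:
Round 1 (k=46): L=221 R=201
Round 2 (k=11): L=201 R=119
Round 3 (k=2): L=119 R=60
Round 4 (k=46): L=60 R=184
Round 5 (k=22): L=184 R=235
Round 6 (k=15): L=235 R=116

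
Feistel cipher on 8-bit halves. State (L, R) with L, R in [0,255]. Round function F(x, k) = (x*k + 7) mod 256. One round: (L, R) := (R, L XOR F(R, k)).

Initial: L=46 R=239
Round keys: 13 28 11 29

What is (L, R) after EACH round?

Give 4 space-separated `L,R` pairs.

Answer: 239,4 4,152 152,139 139,94

Derivation:
Round 1 (k=13): L=239 R=4
Round 2 (k=28): L=4 R=152
Round 3 (k=11): L=152 R=139
Round 4 (k=29): L=139 R=94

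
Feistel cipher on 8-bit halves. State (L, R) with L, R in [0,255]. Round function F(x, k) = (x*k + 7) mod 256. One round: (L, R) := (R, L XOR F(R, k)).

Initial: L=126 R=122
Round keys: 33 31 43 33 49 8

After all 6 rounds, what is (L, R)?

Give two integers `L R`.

Round 1 (k=33): L=122 R=191
Round 2 (k=31): L=191 R=82
Round 3 (k=43): L=82 R=114
Round 4 (k=33): L=114 R=235
Round 5 (k=49): L=235 R=112
Round 6 (k=8): L=112 R=108

Answer: 112 108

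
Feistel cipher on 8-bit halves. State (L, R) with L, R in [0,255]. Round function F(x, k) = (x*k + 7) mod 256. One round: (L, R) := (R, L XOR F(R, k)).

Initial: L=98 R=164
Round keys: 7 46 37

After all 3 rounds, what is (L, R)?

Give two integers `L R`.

Round 1 (k=7): L=164 R=225
Round 2 (k=46): L=225 R=209
Round 3 (k=37): L=209 R=221

Answer: 209 221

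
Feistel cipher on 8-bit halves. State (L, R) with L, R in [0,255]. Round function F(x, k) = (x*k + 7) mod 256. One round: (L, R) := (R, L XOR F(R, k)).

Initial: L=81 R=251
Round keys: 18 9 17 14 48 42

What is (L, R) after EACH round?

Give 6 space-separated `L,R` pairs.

Round 1 (k=18): L=251 R=252
Round 2 (k=9): L=252 R=24
Round 3 (k=17): L=24 R=99
Round 4 (k=14): L=99 R=105
Round 5 (k=48): L=105 R=212
Round 6 (k=42): L=212 R=166

Answer: 251,252 252,24 24,99 99,105 105,212 212,166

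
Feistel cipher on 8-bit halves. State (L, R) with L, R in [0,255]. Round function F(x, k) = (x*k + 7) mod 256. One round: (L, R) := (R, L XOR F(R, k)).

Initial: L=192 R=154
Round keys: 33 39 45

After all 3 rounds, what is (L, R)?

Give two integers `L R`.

Answer: 148 42

Derivation:
Round 1 (k=33): L=154 R=33
Round 2 (k=39): L=33 R=148
Round 3 (k=45): L=148 R=42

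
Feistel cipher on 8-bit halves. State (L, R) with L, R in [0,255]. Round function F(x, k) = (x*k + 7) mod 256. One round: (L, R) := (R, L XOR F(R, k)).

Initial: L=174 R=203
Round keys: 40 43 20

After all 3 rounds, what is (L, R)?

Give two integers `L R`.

Answer: 41 42

Derivation:
Round 1 (k=40): L=203 R=17
Round 2 (k=43): L=17 R=41
Round 3 (k=20): L=41 R=42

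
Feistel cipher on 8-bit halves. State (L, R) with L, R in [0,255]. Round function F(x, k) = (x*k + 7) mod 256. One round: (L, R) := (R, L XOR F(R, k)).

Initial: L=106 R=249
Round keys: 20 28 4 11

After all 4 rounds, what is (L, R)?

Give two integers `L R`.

Answer: 126 107

Derivation:
Round 1 (k=20): L=249 R=17
Round 2 (k=28): L=17 R=26
Round 3 (k=4): L=26 R=126
Round 4 (k=11): L=126 R=107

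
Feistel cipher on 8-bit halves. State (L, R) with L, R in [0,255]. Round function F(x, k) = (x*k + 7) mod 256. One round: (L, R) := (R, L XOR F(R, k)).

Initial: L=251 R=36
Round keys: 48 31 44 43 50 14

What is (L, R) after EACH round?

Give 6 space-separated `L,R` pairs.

Answer: 36,60 60,111 111,39 39,251 251,42 42,168

Derivation:
Round 1 (k=48): L=36 R=60
Round 2 (k=31): L=60 R=111
Round 3 (k=44): L=111 R=39
Round 4 (k=43): L=39 R=251
Round 5 (k=50): L=251 R=42
Round 6 (k=14): L=42 R=168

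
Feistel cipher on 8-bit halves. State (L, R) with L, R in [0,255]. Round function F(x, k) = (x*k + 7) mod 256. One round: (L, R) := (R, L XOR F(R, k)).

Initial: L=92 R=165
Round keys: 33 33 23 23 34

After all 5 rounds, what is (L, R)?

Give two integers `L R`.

Answer: 88 162

Derivation:
Round 1 (k=33): L=165 R=16
Round 2 (k=33): L=16 R=178
Round 3 (k=23): L=178 R=21
Round 4 (k=23): L=21 R=88
Round 5 (k=34): L=88 R=162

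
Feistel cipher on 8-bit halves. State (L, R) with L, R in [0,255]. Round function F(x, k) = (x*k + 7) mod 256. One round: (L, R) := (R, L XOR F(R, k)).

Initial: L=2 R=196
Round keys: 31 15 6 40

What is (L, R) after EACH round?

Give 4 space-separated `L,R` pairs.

Answer: 196,193 193,146 146,178 178,69

Derivation:
Round 1 (k=31): L=196 R=193
Round 2 (k=15): L=193 R=146
Round 3 (k=6): L=146 R=178
Round 4 (k=40): L=178 R=69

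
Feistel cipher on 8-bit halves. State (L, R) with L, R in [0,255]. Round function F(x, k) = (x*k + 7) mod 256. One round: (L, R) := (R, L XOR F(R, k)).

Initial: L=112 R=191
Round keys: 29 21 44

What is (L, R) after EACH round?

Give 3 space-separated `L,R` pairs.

Round 1 (k=29): L=191 R=218
Round 2 (k=21): L=218 R=86
Round 3 (k=44): L=86 R=21

Answer: 191,218 218,86 86,21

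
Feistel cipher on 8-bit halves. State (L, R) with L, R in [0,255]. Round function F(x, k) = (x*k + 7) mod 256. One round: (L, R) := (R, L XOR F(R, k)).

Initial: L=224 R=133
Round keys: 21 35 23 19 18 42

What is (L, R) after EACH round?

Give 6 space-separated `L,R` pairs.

Round 1 (k=21): L=133 R=16
Round 2 (k=35): L=16 R=178
Round 3 (k=23): L=178 R=21
Round 4 (k=19): L=21 R=36
Round 5 (k=18): L=36 R=154
Round 6 (k=42): L=154 R=111

Answer: 133,16 16,178 178,21 21,36 36,154 154,111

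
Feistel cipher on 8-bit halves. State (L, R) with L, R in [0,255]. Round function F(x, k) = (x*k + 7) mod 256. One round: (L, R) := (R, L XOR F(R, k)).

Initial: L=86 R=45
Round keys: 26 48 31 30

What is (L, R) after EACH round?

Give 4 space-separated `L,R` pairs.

Round 1 (k=26): L=45 R=207
Round 2 (k=48): L=207 R=250
Round 3 (k=31): L=250 R=130
Round 4 (k=30): L=130 R=185

Answer: 45,207 207,250 250,130 130,185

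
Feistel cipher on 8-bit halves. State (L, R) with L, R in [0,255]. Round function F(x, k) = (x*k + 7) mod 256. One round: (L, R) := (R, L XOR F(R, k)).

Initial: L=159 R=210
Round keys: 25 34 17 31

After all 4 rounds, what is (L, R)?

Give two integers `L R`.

Round 1 (k=25): L=210 R=22
Round 2 (k=34): L=22 R=33
Round 3 (k=17): L=33 R=46
Round 4 (k=31): L=46 R=184

Answer: 46 184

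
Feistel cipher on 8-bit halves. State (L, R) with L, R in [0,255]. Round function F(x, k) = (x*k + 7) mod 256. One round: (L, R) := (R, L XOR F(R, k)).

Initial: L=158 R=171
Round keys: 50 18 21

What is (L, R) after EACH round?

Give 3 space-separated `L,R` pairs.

Answer: 171,243 243,182 182,6

Derivation:
Round 1 (k=50): L=171 R=243
Round 2 (k=18): L=243 R=182
Round 3 (k=21): L=182 R=6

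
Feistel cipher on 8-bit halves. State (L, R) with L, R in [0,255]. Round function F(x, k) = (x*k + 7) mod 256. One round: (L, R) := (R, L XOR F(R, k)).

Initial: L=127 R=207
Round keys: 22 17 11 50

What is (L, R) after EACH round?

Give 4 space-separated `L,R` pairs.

Answer: 207,174 174,90 90,75 75,247

Derivation:
Round 1 (k=22): L=207 R=174
Round 2 (k=17): L=174 R=90
Round 3 (k=11): L=90 R=75
Round 4 (k=50): L=75 R=247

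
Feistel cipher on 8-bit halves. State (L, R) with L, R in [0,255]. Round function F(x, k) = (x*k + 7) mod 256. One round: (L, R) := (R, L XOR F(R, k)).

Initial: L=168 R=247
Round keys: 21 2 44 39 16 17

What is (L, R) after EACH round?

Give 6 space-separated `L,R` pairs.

Round 1 (k=21): L=247 R=226
Round 2 (k=2): L=226 R=60
Round 3 (k=44): L=60 R=181
Round 4 (k=39): L=181 R=166
Round 5 (k=16): L=166 R=210
Round 6 (k=17): L=210 R=95

Answer: 247,226 226,60 60,181 181,166 166,210 210,95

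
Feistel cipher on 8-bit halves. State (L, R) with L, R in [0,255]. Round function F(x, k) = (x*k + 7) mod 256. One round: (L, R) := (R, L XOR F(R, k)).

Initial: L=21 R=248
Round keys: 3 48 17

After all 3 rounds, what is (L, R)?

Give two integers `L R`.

Round 1 (k=3): L=248 R=250
Round 2 (k=48): L=250 R=31
Round 3 (k=17): L=31 R=236

Answer: 31 236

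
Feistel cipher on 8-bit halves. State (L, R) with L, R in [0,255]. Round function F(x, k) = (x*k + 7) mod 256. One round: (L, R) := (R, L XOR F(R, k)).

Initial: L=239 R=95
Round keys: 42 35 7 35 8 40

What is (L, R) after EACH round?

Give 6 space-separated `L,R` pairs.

Answer: 95,114 114,194 194,39 39,158 158,208 208,25

Derivation:
Round 1 (k=42): L=95 R=114
Round 2 (k=35): L=114 R=194
Round 3 (k=7): L=194 R=39
Round 4 (k=35): L=39 R=158
Round 5 (k=8): L=158 R=208
Round 6 (k=40): L=208 R=25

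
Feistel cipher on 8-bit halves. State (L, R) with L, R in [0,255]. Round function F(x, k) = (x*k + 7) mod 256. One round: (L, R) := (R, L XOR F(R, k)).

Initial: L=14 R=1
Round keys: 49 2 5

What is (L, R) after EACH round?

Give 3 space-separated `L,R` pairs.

Answer: 1,54 54,114 114,119

Derivation:
Round 1 (k=49): L=1 R=54
Round 2 (k=2): L=54 R=114
Round 3 (k=5): L=114 R=119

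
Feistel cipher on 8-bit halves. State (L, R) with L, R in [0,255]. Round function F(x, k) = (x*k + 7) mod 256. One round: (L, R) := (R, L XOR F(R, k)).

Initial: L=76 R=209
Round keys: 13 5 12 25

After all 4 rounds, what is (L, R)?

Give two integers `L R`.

Round 1 (k=13): L=209 R=232
Round 2 (k=5): L=232 R=94
Round 3 (k=12): L=94 R=135
Round 4 (k=25): L=135 R=104

Answer: 135 104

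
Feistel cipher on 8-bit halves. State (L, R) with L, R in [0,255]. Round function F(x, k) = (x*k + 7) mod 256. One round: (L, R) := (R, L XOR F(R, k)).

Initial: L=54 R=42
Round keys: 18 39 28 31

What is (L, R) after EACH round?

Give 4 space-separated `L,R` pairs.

Round 1 (k=18): L=42 R=205
Round 2 (k=39): L=205 R=104
Round 3 (k=28): L=104 R=170
Round 4 (k=31): L=170 R=245

Answer: 42,205 205,104 104,170 170,245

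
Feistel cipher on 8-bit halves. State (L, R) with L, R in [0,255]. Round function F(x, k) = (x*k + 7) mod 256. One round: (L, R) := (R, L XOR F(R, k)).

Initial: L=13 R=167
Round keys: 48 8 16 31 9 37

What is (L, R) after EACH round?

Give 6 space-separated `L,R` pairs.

Answer: 167,90 90,112 112,93 93,58 58,76 76,57

Derivation:
Round 1 (k=48): L=167 R=90
Round 2 (k=8): L=90 R=112
Round 3 (k=16): L=112 R=93
Round 4 (k=31): L=93 R=58
Round 5 (k=9): L=58 R=76
Round 6 (k=37): L=76 R=57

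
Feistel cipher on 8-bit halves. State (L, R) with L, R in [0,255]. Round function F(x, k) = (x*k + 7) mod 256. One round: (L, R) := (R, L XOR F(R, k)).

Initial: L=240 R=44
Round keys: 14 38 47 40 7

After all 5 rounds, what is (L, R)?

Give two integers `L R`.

Round 1 (k=14): L=44 R=159
Round 2 (k=38): L=159 R=141
Round 3 (k=47): L=141 R=117
Round 4 (k=40): L=117 R=194
Round 5 (k=7): L=194 R=32

Answer: 194 32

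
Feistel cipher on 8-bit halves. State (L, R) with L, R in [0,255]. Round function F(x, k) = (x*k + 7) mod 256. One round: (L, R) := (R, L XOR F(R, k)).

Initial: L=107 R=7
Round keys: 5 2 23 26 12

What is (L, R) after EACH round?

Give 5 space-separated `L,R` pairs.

Round 1 (k=5): L=7 R=65
Round 2 (k=2): L=65 R=142
Round 3 (k=23): L=142 R=136
Round 4 (k=26): L=136 R=89
Round 5 (k=12): L=89 R=187

Answer: 7,65 65,142 142,136 136,89 89,187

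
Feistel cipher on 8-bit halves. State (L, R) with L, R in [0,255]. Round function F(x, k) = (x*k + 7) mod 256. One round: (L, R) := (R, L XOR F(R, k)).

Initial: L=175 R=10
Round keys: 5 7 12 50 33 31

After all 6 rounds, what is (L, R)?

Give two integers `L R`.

Round 1 (k=5): L=10 R=150
Round 2 (k=7): L=150 R=43
Round 3 (k=12): L=43 R=157
Round 4 (k=50): L=157 R=154
Round 5 (k=33): L=154 R=124
Round 6 (k=31): L=124 R=145

Answer: 124 145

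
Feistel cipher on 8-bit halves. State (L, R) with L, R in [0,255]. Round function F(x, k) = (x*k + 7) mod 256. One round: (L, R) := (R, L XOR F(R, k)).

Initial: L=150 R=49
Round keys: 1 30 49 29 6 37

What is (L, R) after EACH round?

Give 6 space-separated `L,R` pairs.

Round 1 (k=1): L=49 R=174
Round 2 (k=30): L=174 R=90
Round 3 (k=49): L=90 R=239
Round 4 (k=29): L=239 R=64
Round 5 (k=6): L=64 R=104
Round 6 (k=37): L=104 R=79

Answer: 49,174 174,90 90,239 239,64 64,104 104,79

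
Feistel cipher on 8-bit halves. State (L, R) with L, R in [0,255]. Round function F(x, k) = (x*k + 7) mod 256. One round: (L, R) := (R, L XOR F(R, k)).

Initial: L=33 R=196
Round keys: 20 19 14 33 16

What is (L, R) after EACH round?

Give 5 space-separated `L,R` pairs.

Round 1 (k=20): L=196 R=118
Round 2 (k=19): L=118 R=13
Round 3 (k=14): L=13 R=203
Round 4 (k=33): L=203 R=63
Round 5 (k=16): L=63 R=60

Answer: 196,118 118,13 13,203 203,63 63,60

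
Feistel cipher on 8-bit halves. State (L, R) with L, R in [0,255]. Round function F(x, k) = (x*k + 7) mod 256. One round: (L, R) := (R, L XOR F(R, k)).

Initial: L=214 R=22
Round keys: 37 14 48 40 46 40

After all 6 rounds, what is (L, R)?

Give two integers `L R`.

Answer: 51 191

Derivation:
Round 1 (k=37): L=22 R=227
Round 2 (k=14): L=227 R=103
Round 3 (k=48): L=103 R=180
Round 4 (k=40): L=180 R=64
Round 5 (k=46): L=64 R=51
Round 6 (k=40): L=51 R=191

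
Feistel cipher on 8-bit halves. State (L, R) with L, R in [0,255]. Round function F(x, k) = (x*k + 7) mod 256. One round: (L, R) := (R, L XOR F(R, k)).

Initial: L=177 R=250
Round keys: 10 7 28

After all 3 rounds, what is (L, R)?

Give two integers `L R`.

Answer: 167 49

Derivation:
Round 1 (k=10): L=250 R=122
Round 2 (k=7): L=122 R=167
Round 3 (k=28): L=167 R=49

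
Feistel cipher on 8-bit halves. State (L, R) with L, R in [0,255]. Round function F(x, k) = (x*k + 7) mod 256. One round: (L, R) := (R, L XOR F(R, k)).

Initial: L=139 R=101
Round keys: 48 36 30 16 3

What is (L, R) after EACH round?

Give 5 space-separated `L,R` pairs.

Round 1 (k=48): L=101 R=124
Round 2 (k=36): L=124 R=18
Round 3 (k=30): L=18 R=95
Round 4 (k=16): L=95 R=229
Round 5 (k=3): L=229 R=233

Answer: 101,124 124,18 18,95 95,229 229,233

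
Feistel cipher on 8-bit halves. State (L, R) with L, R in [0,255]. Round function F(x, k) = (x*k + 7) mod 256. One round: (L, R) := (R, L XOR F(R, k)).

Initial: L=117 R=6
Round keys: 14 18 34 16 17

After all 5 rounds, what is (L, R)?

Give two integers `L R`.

Round 1 (k=14): L=6 R=46
Round 2 (k=18): L=46 R=69
Round 3 (k=34): L=69 R=31
Round 4 (k=16): L=31 R=178
Round 5 (k=17): L=178 R=198

Answer: 178 198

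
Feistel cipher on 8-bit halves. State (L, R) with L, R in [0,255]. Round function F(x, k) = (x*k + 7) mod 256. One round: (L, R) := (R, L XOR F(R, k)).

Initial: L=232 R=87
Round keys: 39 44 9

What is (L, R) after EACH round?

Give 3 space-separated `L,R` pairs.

Round 1 (k=39): L=87 R=160
Round 2 (k=44): L=160 R=208
Round 3 (k=9): L=208 R=247

Answer: 87,160 160,208 208,247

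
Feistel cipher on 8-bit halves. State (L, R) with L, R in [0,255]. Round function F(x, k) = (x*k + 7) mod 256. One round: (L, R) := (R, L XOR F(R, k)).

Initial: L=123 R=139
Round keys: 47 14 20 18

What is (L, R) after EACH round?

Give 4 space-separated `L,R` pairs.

Answer: 139,247 247,2 2,216 216,53

Derivation:
Round 1 (k=47): L=139 R=247
Round 2 (k=14): L=247 R=2
Round 3 (k=20): L=2 R=216
Round 4 (k=18): L=216 R=53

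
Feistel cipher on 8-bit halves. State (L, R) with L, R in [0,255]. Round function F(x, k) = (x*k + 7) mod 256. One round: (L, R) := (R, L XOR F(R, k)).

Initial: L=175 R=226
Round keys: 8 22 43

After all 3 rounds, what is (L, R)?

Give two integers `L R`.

Round 1 (k=8): L=226 R=184
Round 2 (k=22): L=184 R=53
Round 3 (k=43): L=53 R=86

Answer: 53 86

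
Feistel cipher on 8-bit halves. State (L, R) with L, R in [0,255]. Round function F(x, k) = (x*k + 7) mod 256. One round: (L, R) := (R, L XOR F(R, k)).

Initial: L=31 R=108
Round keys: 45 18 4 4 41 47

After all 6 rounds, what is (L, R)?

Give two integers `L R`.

Answer: 24 191

Derivation:
Round 1 (k=45): L=108 R=28
Round 2 (k=18): L=28 R=147
Round 3 (k=4): L=147 R=79
Round 4 (k=4): L=79 R=208
Round 5 (k=41): L=208 R=24
Round 6 (k=47): L=24 R=191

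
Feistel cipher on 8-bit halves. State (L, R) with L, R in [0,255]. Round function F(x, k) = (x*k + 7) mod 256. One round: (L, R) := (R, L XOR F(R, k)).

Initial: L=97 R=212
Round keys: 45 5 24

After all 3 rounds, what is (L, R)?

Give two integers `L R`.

Round 1 (k=45): L=212 R=42
Round 2 (k=5): L=42 R=13
Round 3 (k=24): L=13 R=21

Answer: 13 21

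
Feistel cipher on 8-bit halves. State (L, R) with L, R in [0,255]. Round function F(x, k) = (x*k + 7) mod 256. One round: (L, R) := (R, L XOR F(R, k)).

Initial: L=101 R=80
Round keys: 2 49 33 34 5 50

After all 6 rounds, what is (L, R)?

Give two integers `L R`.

Answer: 35 175

Derivation:
Round 1 (k=2): L=80 R=194
Round 2 (k=49): L=194 R=121
Round 3 (k=33): L=121 R=98
Round 4 (k=34): L=98 R=114
Round 5 (k=5): L=114 R=35
Round 6 (k=50): L=35 R=175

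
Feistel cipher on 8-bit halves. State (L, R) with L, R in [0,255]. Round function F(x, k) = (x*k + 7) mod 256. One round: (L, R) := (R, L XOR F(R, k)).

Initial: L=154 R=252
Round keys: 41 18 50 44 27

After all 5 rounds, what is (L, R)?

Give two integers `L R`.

Round 1 (k=41): L=252 R=249
Round 2 (k=18): L=249 R=117
Round 3 (k=50): L=117 R=24
Round 4 (k=44): L=24 R=82
Round 5 (k=27): L=82 R=181

Answer: 82 181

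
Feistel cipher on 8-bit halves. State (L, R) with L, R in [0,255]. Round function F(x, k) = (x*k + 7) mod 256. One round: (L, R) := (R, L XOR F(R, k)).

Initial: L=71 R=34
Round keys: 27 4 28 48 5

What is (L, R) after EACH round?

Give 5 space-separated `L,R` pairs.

Answer: 34,218 218,77 77,169 169,250 250,64

Derivation:
Round 1 (k=27): L=34 R=218
Round 2 (k=4): L=218 R=77
Round 3 (k=28): L=77 R=169
Round 4 (k=48): L=169 R=250
Round 5 (k=5): L=250 R=64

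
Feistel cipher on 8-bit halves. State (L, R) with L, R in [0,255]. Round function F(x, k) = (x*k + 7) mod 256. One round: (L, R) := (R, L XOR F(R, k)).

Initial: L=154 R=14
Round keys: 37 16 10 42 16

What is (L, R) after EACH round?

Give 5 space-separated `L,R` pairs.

Answer: 14,151 151,121 121,86 86,90 90,241

Derivation:
Round 1 (k=37): L=14 R=151
Round 2 (k=16): L=151 R=121
Round 3 (k=10): L=121 R=86
Round 4 (k=42): L=86 R=90
Round 5 (k=16): L=90 R=241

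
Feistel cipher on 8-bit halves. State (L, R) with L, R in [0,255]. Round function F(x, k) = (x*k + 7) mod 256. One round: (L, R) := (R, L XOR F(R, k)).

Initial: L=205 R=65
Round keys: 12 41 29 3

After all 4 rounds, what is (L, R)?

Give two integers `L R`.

Answer: 213 82

Derivation:
Round 1 (k=12): L=65 R=222
Round 2 (k=41): L=222 R=212
Round 3 (k=29): L=212 R=213
Round 4 (k=3): L=213 R=82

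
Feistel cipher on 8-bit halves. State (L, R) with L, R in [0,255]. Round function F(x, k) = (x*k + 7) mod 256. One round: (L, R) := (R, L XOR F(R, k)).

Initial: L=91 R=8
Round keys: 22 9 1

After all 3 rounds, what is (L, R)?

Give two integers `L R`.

Answer: 91 142

Derivation:
Round 1 (k=22): L=8 R=236
Round 2 (k=9): L=236 R=91
Round 3 (k=1): L=91 R=142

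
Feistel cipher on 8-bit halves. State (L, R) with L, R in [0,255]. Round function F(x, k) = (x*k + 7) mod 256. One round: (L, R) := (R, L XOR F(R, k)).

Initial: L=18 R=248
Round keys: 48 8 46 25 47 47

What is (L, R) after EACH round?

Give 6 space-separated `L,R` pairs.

Answer: 248,149 149,87 87,60 60,180 180,47 47,28

Derivation:
Round 1 (k=48): L=248 R=149
Round 2 (k=8): L=149 R=87
Round 3 (k=46): L=87 R=60
Round 4 (k=25): L=60 R=180
Round 5 (k=47): L=180 R=47
Round 6 (k=47): L=47 R=28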